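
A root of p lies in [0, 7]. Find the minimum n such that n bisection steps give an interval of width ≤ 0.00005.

Width after n steps is 7/2^n. Need 2^n ≥ 7/0.00005 = 140000.
2^17 = 131072 < 140000 ≤ 2^18 = 262144, so n = 18.

18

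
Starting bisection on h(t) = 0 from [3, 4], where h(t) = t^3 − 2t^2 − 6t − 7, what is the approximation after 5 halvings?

t = 3.5 gives h = -9.625, negative; keep [3.5, 4]
t = 3.75 gives h = -4.890625, negative; keep [3.75, 4]
t = 3.875 gives h = -2.095703, negative; keep [3.875, 4]
t = 3.9375 gives h = -0.5862, negative; keep [3.9375, 4]
t = 3.96875 gives h = 0.1972, positive; keep [3.9375, 3.96875]

3.96875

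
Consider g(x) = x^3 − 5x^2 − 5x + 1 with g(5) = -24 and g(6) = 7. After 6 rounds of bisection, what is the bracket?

[5.828125, 5.84375]

g(5.5) = -11.375 < 0, so the root lies in [5.5, 6]
g(5.75) = -2.953125 < 0, so the root lies in [5.75, 6]
g(5.875) = 1.826172 > 0, so the root lies in [5.75, 5.875]
g(5.8125) = -0.6121 < 0, so the root lies in [5.8125, 5.875]
g(5.84375) = 0.5948 > 0, so the root lies in [5.8125, 5.84375]
g(5.828125) = -0.0117 < 0, so the root lies in [5.828125, 5.84375]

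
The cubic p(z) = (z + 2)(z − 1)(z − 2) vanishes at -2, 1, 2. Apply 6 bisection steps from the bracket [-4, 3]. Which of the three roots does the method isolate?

z = -0.5 gives p = 5.625, positive; keep [-4, -0.5]
z = -2.25 gives p = -3.453125, negative; keep [-2.25, -0.5]
z = -1.375 gives p = 5.009766, positive; keep [-2.25, -1.375]
z = -1.8125 gives p = 2.0105, positive; keep [-2.25, -1.8125]
z = -2.03125 gives p = -0.3819, negative; keep [-2.03125, -1.8125]
z = -1.921875 gives p = 0.8953, positive; keep [-2.03125, -1.921875]

-2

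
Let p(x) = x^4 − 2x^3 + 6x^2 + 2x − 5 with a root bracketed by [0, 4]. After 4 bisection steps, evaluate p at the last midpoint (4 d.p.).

-0.6523

m = 2, p(m) = 23 (+); new bracket [0, 2]
m = 1, p(m) = 2 (+); new bracket [0, 1]
m = 0.5, p(m) = -2.6875 (−); new bracket [0.5, 1]
m = 0.75, p(m) = -0.6523 (−); new bracket [0.75, 1]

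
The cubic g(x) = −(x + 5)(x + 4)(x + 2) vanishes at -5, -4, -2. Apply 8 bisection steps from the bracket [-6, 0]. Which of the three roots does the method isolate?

midpoint -3: g = 2 > 0 → [-3, 0]
midpoint -1.5: g = -4.375 < 0 → [-3, -1.5]
midpoint -2.25: g = 1.203125 > 0 → [-2.25, -1.5]
midpoint -1.875: g = -0.8301 < 0 → [-2.25, -1.875]
midpoint -2.0625: g = 0.3557 > 0 → [-2.0625, -1.875]
midpoint -1.96875: g = -0.1924 < 0 → [-2.0625, -1.96875]
midpoint -2.015625: g = 0.0925 > 0 → [-2.015625, -1.96875]
midpoint -1.9921875: g = -0.0472 < 0 → [-2.015625, -1.9921875]

-2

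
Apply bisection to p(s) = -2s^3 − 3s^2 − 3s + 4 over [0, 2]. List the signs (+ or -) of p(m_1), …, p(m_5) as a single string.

-+-+-

midpoint 1: p = -4 < 0 → [0, 1]
midpoint 0.5: p = 1.5 > 0 → [0.5, 1]
midpoint 0.75: p = -0.78125 < 0 → [0.5, 0.75]
midpoint 0.625: p = 0.4648 > 0 → [0.625, 0.75]
midpoint 0.6875: p = -0.1304 < 0 → [0.625, 0.6875]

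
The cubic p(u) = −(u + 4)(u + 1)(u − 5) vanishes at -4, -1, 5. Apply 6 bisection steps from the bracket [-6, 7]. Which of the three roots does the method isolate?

5

m = 0.5, p(m) = 30.375 (+); new bracket [0.5, 7]
m = 3.75, p(m) = 46.015625 (+); new bracket [3.75, 7]
m = 5.375, p(m) = -22.412109 (−); new bracket [3.75, 5.375]
m = 4.5625, p(m) = 20.8376 (+); new bracket [4.5625, 5.375]
m = 4.96875, p(m) = 1.6729 (+); new bracket [4.96875, 5.375]
m = 5.171875, p(m) = -9.7294 (−); new bracket [4.96875, 5.171875]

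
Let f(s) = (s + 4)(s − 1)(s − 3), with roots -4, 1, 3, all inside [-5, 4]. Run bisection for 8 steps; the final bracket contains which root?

-4

s = -0.5 gives f = 18.375, positive; keep [-5, -0.5]
s = -2.75 gives f = 26.953125, positive; keep [-5, -2.75]
s = -3.875 gives f = 4.189453, positive; keep [-5, -3.875]
s = -4.4375 gives f = -17.6931, negative; keep [-4.4375, -3.875]
s = -4.15625 gives f = -5.7655, negative; keep [-4.15625, -3.875]
s = -4.015625 gives f = -0.5498, negative; keep [-4.015625, -3.875]
s = -3.9453125 gives f = 1.8783, positive; keep [-4.015625, -3.9453125]
s = -3.98046875 gives f = 0.679, positive; keep [-4.015625, -3.98046875]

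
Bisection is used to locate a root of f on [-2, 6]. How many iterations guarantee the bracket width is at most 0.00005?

18

Width after n steps is 8/2^n. Need 2^n ≥ 8/0.00005 = 160000.
2^17 = 131072 < 160000 ≤ 2^18 = 262144, so n = 18.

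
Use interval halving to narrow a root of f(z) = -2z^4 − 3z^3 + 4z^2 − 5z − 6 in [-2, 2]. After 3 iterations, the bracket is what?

[-1, -0.5]

f(0) = -6 < 0, so the root lies in [-2, 0]
f(-1) = 4 > 0, so the root lies in [-1, 0]
f(-0.5) = -2.25 < 0, so the root lies in [-1, -0.5]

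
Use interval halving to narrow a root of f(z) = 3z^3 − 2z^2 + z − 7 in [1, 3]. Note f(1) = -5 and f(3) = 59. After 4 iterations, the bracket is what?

midpoint 2: f = 11 > 0 → [1, 2]
midpoint 1.5: f = 0.125 > 0 → [1, 1.5]
midpoint 1.25: f = -3.015625 < 0 → [1.25, 1.5]
midpoint 1.375: f = -1.6074 < 0 → [1.375, 1.5]

[1.375, 1.5]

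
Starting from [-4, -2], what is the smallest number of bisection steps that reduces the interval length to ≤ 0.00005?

16

Width after n steps is 2/2^n. Need 2^n ≥ 2/0.00005 = 40000.
2^15 = 32768 < 40000 ≤ 2^16 = 65536, so n = 16.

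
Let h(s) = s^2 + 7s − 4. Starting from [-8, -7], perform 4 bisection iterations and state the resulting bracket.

[-7.5625, -7.5]

m = -7.5, h(m) = -0.25 (−); new bracket [-8, -7.5]
m = -7.75, h(m) = 1.8125 (+); new bracket [-7.75, -7.5]
m = -7.625, h(m) = 0.765625 (+); new bracket [-7.625, -7.5]
m = -7.5625, h(m) = 0.2539 (+); new bracket [-7.5625, -7.5]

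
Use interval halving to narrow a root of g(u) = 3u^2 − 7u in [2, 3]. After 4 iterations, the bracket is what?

u = 2.5 gives g = 1.25, positive; keep [2, 2.5]
u = 2.25 gives g = -0.5625, negative; keep [2.25, 2.5]
u = 2.375 gives g = 0.296875, positive; keep [2.25, 2.375]
u = 2.3125 gives g = -0.1445, negative; keep [2.3125, 2.375]

[2.3125, 2.375]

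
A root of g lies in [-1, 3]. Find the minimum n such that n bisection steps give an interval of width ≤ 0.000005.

Width after n steps is 4/2^n. Need 2^n ≥ 4/0.000005 = 800000.
2^19 = 524288 < 800000 ≤ 2^20 = 1048576, so n = 20.

20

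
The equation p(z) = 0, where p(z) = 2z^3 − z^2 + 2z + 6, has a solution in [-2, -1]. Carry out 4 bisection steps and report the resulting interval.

m = -1.5, p(m) = -6 (−); new bracket [-1.5, -1]
m = -1.25, p(m) = -1.96875 (−); new bracket [-1.25, -1]
m = -1.125, p(m) = -0.363281 (−); new bracket [-1.125, -1]
m = -1.0625, p(m) = 0.3472 (+); new bracket [-1.125, -1.0625]

[-1.125, -1.0625]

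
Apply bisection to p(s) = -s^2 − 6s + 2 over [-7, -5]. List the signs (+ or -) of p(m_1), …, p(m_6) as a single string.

midpoint -6: p = 2 > 0 → [-7, -6]
midpoint -6.5: p = -1.25 < 0 → [-6.5, -6]
midpoint -6.25: p = 0.4375 > 0 → [-6.5, -6.25]
midpoint -6.375: p = -0.3906 < 0 → [-6.375, -6.25]
midpoint -6.3125: p = 0.0273 > 0 → [-6.375, -6.3125]
midpoint -6.34375: p = -0.1807 < 0 → [-6.34375, -6.3125]

+-+-+-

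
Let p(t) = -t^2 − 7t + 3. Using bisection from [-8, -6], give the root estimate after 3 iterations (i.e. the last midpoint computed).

midpoint -7: p = 3 > 0 → [-8, -7]
midpoint -7.5: p = -0.75 < 0 → [-7.5, -7]
midpoint -7.25: p = 1.1875 > 0 → [-7.5, -7.25]

-7.25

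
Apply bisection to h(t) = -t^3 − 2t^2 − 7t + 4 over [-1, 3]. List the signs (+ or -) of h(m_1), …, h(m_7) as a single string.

t = 1 gives h = -6, negative; keep [-1, 1]
t = 0 gives h = 4, positive; keep [0, 1]
t = 0.5 gives h = -0.125, negative; keep [0, 0.5]
t = 0.25 gives h = 2.1094, positive; keep [0.25, 0.5]
t = 0.375 gives h = 1.041, positive; keep [0.375, 0.5]
t = 0.4375 gives h = 0.4709, positive; keep [0.4375, 0.5]
t = 0.46875 gives h = 0.1763, positive; keep [0.46875, 0.5]

-+-++++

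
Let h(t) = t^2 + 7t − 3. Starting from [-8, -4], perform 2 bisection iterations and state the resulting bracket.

midpoint -6: h = -9 < 0 → [-8, -6]
midpoint -7: h = -3 < 0 → [-8, -7]

[-8, -7]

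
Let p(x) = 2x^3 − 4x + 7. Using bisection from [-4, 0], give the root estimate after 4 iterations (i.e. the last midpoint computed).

-1.75

midpoint -2: p = -1 < 0 → [-2, 0]
midpoint -1: p = 9 > 0 → [-2, -1]
midpoint -1.5: p = 6.25 > 0 → [-2, -1.5]
midpoint -1.75: p = 3.2812 > 0 → [-2, -1.75]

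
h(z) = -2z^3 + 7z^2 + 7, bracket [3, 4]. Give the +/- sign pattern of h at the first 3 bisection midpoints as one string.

z = 3.5 gives h = 7, positive; keep [3.5, 4]
z = 3.75 gives h = -0.03125, negative; keep [3.5, 3.75]
z = 3.625 gives h = 3.714844, positive; keep [3.625, 3.75]

+-+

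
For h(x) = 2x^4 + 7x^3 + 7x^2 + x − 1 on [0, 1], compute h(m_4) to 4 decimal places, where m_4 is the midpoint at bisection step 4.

h(0.5) = 2.25 > 0, so the root lies in [0, 0.5]
h(0.25) = -0.195312 < 0, so the root lies in [0.25, 0.5]
h(0.375) = 0.768066 > 0, so the root lies in [0.25, 0.375]
h(0.3125) = 0.2288 > 0, so the root lies in [0.25, 0.3125]

0.2288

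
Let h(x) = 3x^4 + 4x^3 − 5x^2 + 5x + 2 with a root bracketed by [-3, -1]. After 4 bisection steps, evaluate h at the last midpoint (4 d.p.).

h(-2) = -12 < 0, so the root lies in [-3, -2]
h(-2.5) = 12.9375 > 0, so the root lies in [-2.5, -2]
h(-2.25) = -3.238281 < 0, so the root lies in [-2.5, -2.25]
h(-2.375) = 3.7859 > 0, so the root lies in [-2.375, -2.25]

3.7859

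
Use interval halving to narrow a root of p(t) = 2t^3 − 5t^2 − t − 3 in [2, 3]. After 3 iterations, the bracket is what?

midpoint 2.5: p = -5.5 < 0 → [2.5, 3]
midpoint 2.75: p = -1.96875 < 0 → [2.75, 3]
midpoint 2.875: p = 0.324219 > 0 → [2.75, 2.875]

[2.75, 2.875]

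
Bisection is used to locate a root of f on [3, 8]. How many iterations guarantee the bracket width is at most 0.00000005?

Width after n steps is 5/2^n. Need 2^n ≥ 5/0.00000005 = 100000000.
2^26 = 67108864 < 100000000 ≤ 2^27 = 134217728, so n = 27.

27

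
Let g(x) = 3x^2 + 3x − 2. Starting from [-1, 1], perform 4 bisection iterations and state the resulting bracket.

[0.375, 0.5]

g(0) = -2 < 0, so the root lies in [0, 1]
g(0.5) = 0.25 > 0, so the root lies in [0, 0.5]
g(0.25) = -1.0625 < 0, so the root lies in [0.25, 0.5]
g(0.375) = -0.4531 < 0, so the root lies in [0.375, 0.5]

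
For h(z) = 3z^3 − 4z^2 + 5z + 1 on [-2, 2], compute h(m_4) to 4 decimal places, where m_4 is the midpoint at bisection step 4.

z = 0 gives h = 1, positive; keep [-2, 0]
z = -1 gives h = -11, negative; keep [-1, 0]
z = -0.5 gives h = -2.875, negative; keep [-0.5, 0]
z = -0.25 gives h = -0.5469, negative; keep [-0.25, 0]

-0.5469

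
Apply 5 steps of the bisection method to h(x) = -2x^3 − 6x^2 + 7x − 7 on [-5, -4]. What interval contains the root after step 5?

m = -4.5, h(m) = 22.25 (+); new bracket [-4.5, -4]
m = -4.25, h(m) = 8.40625 (+); new bracket [-4.25, -4]
m = -4.125, h(m) = 2.410156 (+); new bracket [-4.125, -4]
m = -4.0625, h(m) = -0.3667 (−); new bracket [-4.125, -4.0625]
m = -4.09375, h(m) = 1.0036 (+); new bracket [-4.09375, -4.0625]

[-4.09375, -4.0625]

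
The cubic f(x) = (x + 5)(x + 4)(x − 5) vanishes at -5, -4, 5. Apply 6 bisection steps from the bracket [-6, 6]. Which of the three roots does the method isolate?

5

f(0) = -100 < 0, so the root lies in [0, 6]
f(3) = -112 < 0, so the root lies in [3, 6]
f(4.5) = -40.375 < 0, so the root lies in [4.5, 6]
f(5.25) = 23.7031 > 0, so the root lies in [4.5, 5.25]
f(4.875) = -10.9551 < 0, so the root lies in [4.875, 5.25]
f(5.0625) = 5.6995 > 0, so the root lies in [4.875, 5.0625]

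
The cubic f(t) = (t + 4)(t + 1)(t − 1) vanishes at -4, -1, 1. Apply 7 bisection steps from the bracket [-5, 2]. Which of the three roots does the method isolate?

-4

f(-1.5) = 3.125 > 0, so the root lies in [-5, -1.5]
f(-3.25) = 7.171875 > 0, so the root lies in [-5, -3.25]
f(-4.125) = -2.001953 < 0, so the root lies in [-4.125, -3.25]
f(-3.6875) = 3.9368 > 0, so the root lies in [-4.125, -3.6875]
f(-3.90625) = 1.3368 > 0, so the root lies in [-4.125, -3.90625]
f(-4.015625) = -0.2363 < 0, so the root lies in [-4.015625, -3.90625]
f(-3.9609375) = 0.5738 > 0, so the root lies in [-4.015625, -3.9609375]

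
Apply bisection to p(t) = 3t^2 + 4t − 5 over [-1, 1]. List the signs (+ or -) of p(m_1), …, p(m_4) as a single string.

---+

t = 0 gives p = -5, negative; keep [0, 1]
t = 0.5 gives p = -2.25, negative; keep [0.5, 1]
t = 0.75 gives p = -0.3125, negative; keep [0.75, 1]
t = 0.875 gives p = 0.7969, positive; keep [0.75, 0.875]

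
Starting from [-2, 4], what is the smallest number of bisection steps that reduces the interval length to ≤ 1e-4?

Width after n steps is 6/2^n. Need 2^n ≥ 6/1e-4 = 60000.
2^15 = 32768 < 60000 ≤ 2^16 = 65536, so n = 16.

16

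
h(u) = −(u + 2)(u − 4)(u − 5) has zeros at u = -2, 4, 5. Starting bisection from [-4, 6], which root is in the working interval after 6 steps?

-2

m = 1, h(m) = -36 (−); new bracket [-4, 1]
m = -1.5, h(m) = -17.875 (−); new bracket [-4, -1.5]
m = -2.75, h(m) = 39.234375 (+); new bracket [-2.75, -1.5]
m = -2.125, h(m) = 5.4551 (+); new bracket [-2.125, -1.5]
m = -1.8125, h(m) = -7.4246 (−); new bracket [-2.125, -1.8125]
m = -1.96875, h(m) = -1.2998 (−); new bracket [-2.125, -1.96875]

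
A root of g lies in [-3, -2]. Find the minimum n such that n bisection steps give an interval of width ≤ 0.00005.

Width after n steps is 1/2^n. Need 2^n ≥ 1/0.00005 = 20000.
2^14 = 16384 < 20000 ≤ 2^15 = 32768, so n = 15.

15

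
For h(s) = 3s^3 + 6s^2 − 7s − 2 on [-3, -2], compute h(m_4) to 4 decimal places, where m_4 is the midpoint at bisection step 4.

-1.5935

m = -2.5, h(m) = 6.125 (+); new bracket [-3, -2.5]
m = -2.75, h(m) = 0.234375 (+); new bracket [-3, -2.75]
m = -2.875, h(m) = -3.572266 (−); new bracket [-2.875, -2.75]
m = -2.8125, h(m) = -1.5935 (−); new bracket [-2.8125, -2.75]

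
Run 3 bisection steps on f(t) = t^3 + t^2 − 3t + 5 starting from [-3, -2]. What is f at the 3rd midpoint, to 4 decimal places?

-1.8730

midpoint -2.5: f = 3.125 > 0 → [-3, -2.5]
midpoint -2.75: f = 0.015625 > 0 → [-3, -2.75]
midpoint -2.875: f = -1.873047 < 0 → [-2.875, -2.75]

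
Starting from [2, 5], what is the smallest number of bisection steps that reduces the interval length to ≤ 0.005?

Width after n steps is 3/2^n. Need 2^n ≥ 3/0.005 = 600.
2^9 = 512 < 600 ≤ 2^10 = 1024, so n = 10.

10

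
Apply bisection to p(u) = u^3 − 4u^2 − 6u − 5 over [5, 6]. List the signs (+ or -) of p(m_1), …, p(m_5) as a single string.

midpoint 5.5: p = 7.375 > 0 → [5, 5.5]
midpoint 5.25: p = -2.046875 < 0 → [5.25, 5.5]
midpoint 5.375: p = 2.474609 > 0 → [5.25, 5.375]
midpoint 5.3125: p = 0.1672 > 0 → [5.25, 5.3125]
midpoint 5.28125: p = -0.9514 < 0 → [5.28125, 5.3125]

+-++-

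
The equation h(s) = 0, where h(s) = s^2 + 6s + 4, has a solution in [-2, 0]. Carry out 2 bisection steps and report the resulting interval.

s = -1 gives h = -1, negative; keep [-1, 0]
s = -0.5 gives h = 1.25, positive; keep [-1, -0.5]

[-1, -0.5]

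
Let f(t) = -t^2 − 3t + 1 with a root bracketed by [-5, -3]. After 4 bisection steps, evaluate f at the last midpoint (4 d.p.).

-0.2656

m = -4, f(m) = -3 (−); new bracket [-4, -3]
m = -3.5, f(m) = -0.75 (−); new bracket [-3.5, -3]
m = -3.25, f(m) = 0.1875 (+); new bracket [-3.5, -3.25]
m = -3.375, f(m) = -0.2656 (−); new bracket [-3.375, -3.25]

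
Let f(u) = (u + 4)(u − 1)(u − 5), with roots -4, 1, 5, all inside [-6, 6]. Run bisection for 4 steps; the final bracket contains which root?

midpoint 0: f = 20 > 0 → [-6, 0]
midpoint -3: f = 32 > 0 → [-6, -3]
midpoint -4.5: f = -26.125 < 0 → [-4.5, -3]
midpoint -3.75: f = 10.3906 > 0 → [-4.5, -3.75]

-4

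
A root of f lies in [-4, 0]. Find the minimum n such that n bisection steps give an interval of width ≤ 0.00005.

17

Width after n steps is 4/2^n. Need 2^n ≥ 4/0.00005 = 80000.
2^16 = 65536 < 80000 ≤ 2^17 = 131072, so n = 17.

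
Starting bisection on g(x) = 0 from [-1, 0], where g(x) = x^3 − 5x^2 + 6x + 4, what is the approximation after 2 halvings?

midpoint -0.5: g = -0.375 < 0 → [-0.5, 0]
midpoint -0.25: g = 2.171875 > 0 → [-0.5, -0.25]

-0.25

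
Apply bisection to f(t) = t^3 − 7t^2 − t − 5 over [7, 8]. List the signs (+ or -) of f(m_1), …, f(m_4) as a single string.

++--

f(7.5) = 15.625 > 0, so the root lies in [7, 7.5]
f(7.25) = 0.890625 > 0, so the root lies in [7, 7.25]
f(7.125) = -5.779297 < 0, so the root lies in [7.125, 7.25]
f(7.1875) = -2.5012 < 0, so the root lies in [7.1875, 7.25]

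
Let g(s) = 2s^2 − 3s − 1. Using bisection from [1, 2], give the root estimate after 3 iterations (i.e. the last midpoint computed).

1.875

midpoint 1.5: g = -1 < 0 → [1.5, 2]
midpoint 1.75: g = -0.125 < 0 → [1.75, 2]
midpoint 1.875: g = 0.40625 > 0 → [1.75, 1.875]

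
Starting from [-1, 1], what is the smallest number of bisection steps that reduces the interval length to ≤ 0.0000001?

25

Width after n steps is 2/2^n. Need 2^n ≥ 2/0.0000001 = 20000000.
2^24 = 16777216 < 20000000 ≤ 2^25 = 33554432, so n = 25.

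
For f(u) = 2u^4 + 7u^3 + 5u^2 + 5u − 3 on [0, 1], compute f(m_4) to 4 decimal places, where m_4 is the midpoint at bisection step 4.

0.8040

f(0.5) = 1.75 > 0, so the root lies in [0, 0.5]
f(0.25) = -1.320312 < 0, so the root lies in [0.25, 0.5]
f(0.375) = -0.013184 < 0, so the root lies in [0.375, 0.5]
f(0.4375) = 0.804 > 0, so the root lies in [0.375, 0.4375]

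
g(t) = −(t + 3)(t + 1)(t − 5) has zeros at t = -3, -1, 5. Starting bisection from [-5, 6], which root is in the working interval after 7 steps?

5

t = 0.5 gives g = 23.625, positive; keep [0.5, 6]
t = 3.25 gives g = 46.484375, positive; keep [3.25, 6]
t = 4.625 gives g = 16.083984, positive; keep [4.625, 6]
t = 5.3125 gives g = -16.3977, negative; keep [4.625, 5.3125]
t = 4.96875 gives g = 1.4864, positive; keep [4.96875, 5.3125]
t = 5.140625 gives g = -7.0296, negative; keep [4.96875, 5.140625]
t = 5.0546875 gives g = -2.667, negative; keep [4.96875, 5.0546875]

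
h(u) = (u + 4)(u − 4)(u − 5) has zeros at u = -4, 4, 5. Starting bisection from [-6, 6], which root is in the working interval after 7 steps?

h(0) = 80 > 0, so the root lies in [-6, 0]
h(-3) = 56 > 0, so the root lies in [-6, -3]
h(-4.5) = -40.375 < 0, so the root lies in [-4.5, -3]
h(-3.75) = 16.9531 > 0, so the root lies in [-4.5, -3.75]
h(-4.125) = -9.2676 < 0, so the root lies in [-4.125, -3.75]
h(-3.9375) = 4.4338 > 0, so the root lies in [-4.125, -3.9375]
h(-4.03125) = -2.2666 < 0, so the root lies in [-4.03125, -3.9375]

-4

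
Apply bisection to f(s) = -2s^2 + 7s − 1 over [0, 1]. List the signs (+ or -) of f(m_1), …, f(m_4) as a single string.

++-+

f(0.5) = 2 > 0, so the root lies in [0, 0.5]
f(0.25) = 0.625 > 0, so the root lies in [0, 0.25]
f(0.125) = -0.15625 < 0, so the root lies in [0.125, 0.25]
f(0.1875) = 0.2422 > 0, so the root lies in [0.125, 0.1875]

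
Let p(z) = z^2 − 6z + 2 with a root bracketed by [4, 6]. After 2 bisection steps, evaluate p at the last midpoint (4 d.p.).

z = 5 gives p = -3, negative; keep [5, 6]
z = 5.5 gives p = -0.75, negative; keep [5.5, 6]

-0.7500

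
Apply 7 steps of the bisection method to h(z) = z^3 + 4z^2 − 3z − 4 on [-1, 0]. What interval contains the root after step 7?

m = -0.5, h(m) = -1.625 (−); new bracket [-1, -0.5]
m = -0.75, h(m) = 0.078125 (+); new bracket [-0.75, -0.5]
m = -0.625, h(m) = -0.806641 (−); new bracket [-0.75, -0.625]
m = -0.6875, h(m) = -0.3718 (−); new bracket [-0.75, -0.6875]
m = -0.71875, h(m) = -0.1487 (−); new bracket [-0.75, -0.71875]
m = -0.734375, h(m) = -0.0357 (−); new bracket [-0.75, -0.734375]
m = -0.7421875, h(m) = 0.0211 (+); new bracket [-0.7421875, -0.734375]

[-0.7421875, -0.734375]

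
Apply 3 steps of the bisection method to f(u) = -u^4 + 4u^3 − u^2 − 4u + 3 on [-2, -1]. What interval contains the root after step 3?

m = -1.5, f(m) = -11.8125 (−); new bracket [-1.5, -1]
m = -1.25, f(m) = -3.816406 (−); new bracket [-1.25, -1]
m = -1.125, f(m) = -1.062744 (−); new bracket [-1.125, -1]

[-1.125, -1]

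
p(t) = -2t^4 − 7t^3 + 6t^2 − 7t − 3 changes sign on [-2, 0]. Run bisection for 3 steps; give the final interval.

m = -1, p(m) = 15 (+); new bracket [-1, 0]
m = -0.5, p(m) = 2.75 (+); new bracket [-0.5, 0]
m = -0.25, p(m) = -0.773438 (−); new bracket [-0.5, -0.25]

[-0.5, -0.25]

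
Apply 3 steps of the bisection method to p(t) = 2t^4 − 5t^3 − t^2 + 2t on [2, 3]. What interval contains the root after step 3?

[2.5, 2.625]

t = 2.5 gives p = -1.25, negative; keep [2.5, 3]
t = 2.75 gives p = 8.335938, positive; keep [2.5, 2.75]
t = 2.625 gives p = 2.881348, positive; keep [2.5, 2.625]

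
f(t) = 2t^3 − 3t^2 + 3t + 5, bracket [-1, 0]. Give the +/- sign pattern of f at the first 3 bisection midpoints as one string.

midpoint -0.5: f = 2.5 > 0 → [-1, -0.5]
midpoint -0.75: f = 0.21875 > 0 → [-1, -0.75]
midpoint -0.875: f = -1.261719 < 0 → [-0.875, -0.75]

++-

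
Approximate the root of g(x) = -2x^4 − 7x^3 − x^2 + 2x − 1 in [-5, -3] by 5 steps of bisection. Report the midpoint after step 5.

x = -4 gives g = -89, negative; keep [-4, -3]
x = -3.5 gives g = -20.25, negative; keep [-3.5, -3]
x = -3.25 gives g = -0.898438, negative; keep [-3.25, -3]
x = -3.125 gives g = 5.8726, positive; keep [-3.25, -3.125]
x = -3.1875 gives g = 2.7058, positive; keep [-3.25, -3.1875]

-3.1875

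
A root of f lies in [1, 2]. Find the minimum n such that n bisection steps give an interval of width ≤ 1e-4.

Width after n steps is 1/2^n. Need 2^n ≥ 1/1e-4 = 10000.
2^13 = 8192 < 10000 ≤ 2^14 = 16384, so n = 14.

14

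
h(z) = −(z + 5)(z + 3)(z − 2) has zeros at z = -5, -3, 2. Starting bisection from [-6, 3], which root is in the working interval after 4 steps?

h(-1.5) = 18.375 > 0, so the root lies in [-1.5, 3]
h(0.75) = 26.953125 > 0, so the root lies in [0.75, 3]
h(1.875) = 4.189453 > 0, so the root lies in [1.875, 3]
h(2.4375) = -17.6931 < 0, so the root lies in [1.875, 2.4375]

2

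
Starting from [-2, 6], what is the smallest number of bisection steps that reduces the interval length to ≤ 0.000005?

Width after n steps is 8/2^n. Need 2^n ≥ 8/0.000005 = 1600000.
2^20 = 1048576 < 1600000 ≤ 2^21 = 2097152, so n = 21.

21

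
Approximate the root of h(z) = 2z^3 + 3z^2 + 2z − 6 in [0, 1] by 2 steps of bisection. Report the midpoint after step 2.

0.75

midpoint 0.5: h = -4 < 0 → [0.5, 1]
midpoint 0.75: h = -1.96875 < 0 → [0.75, 1]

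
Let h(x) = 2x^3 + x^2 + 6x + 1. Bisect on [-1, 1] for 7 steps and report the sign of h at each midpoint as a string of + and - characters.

+--+-+-

midpoint 0: h = 1 > 0 → [-1, 0]
midpoint -0.5: h = -2 < 0 → [-0.5, 0]
midpoint -0.25: h = -0.46875 < 0 → [-0.25, 0]
midpoint -0.125: h = 0.2617 > 0 → [-0.25, -0.125]
midpoint -0.1875: h = -0.103 < 0 → [-0.1875, -0.125]
midpoint -0.15625: h = 0.0793 > 0 → [-0.1875, -0.15625]
midpoint -0.171875: h = -0.0119 < 0 → [-0.171875, -0.15625]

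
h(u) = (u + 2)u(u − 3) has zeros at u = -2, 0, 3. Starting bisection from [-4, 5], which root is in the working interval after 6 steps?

3

midpoint 0.5: h = -3.125 < 0 → [0.5, 5]
midpoint 2.75: h = -3.265625 < 0 → [2.75, 5]
midpoint 3.875: h = 19.919922 > 0 → [2.75, 3.875]
midpoint 3.3125: h = 5.4993 > 0 → [2.75, 3.3125]
midpoint 3.03125: h = 0.4766 > 0 → [2.75, 3.03125]
midpoint 2.890625: h = -1.5462 < 0 → [2.890625, 3.03125]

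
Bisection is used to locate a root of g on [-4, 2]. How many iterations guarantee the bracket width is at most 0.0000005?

Width after n steps is 6/2^n. Need 2^n ≥ 6/0.0000005 = 12000000.
2^23 = 8388608 < 12000000 ≤ 2^24 = 16777216, so n = 24.

24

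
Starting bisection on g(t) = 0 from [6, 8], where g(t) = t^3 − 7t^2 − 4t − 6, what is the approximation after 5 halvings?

m = 7, g(m) = -34 (−); new bracket [7, 8]
m = 7.5, g(m) = -7.875 (−); new bracket [7.5, 8]
m = 7.75, g(m) = 8.046875 (+); new bracket [7.5, 7.75]
m = 7.625, g(m) = -0.1621 (−); new bracket [7.625, 7.75]
m = 7.6875, g(m) = 3.8796 (+); new bracket [7.625, 7.6875]

7.6875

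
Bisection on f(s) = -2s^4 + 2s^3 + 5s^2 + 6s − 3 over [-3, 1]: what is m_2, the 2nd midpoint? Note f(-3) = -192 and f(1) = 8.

f(-1) = -8 < 0, so the root lies in [-1, 1]
f(0) = -3 < 0, so the root lies in [0, 1]

0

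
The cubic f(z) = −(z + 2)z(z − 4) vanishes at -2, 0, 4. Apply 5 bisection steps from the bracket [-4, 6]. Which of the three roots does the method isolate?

midpoint 1: f = 9 > 0 → [1, 6]
midpoint 3.5: f = 9.625 > 0 → [3.5, 6]
midpoint 4.75: f = -24.046875 < 0 → [3.5, 4.75]
midpoint 4.125: f = -3.1582 < 0 → [3.5, 4.125]
midpoint 3.8125: f = 4.155 > 0 → [3.8125, 4.125]

4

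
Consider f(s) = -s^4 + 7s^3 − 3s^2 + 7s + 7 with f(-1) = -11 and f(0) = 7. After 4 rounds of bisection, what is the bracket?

s = -0.5 gives f = 1.8125, positive; keep [-1, -0.5]
s = -0.75 gives f = -3.207031, negative; keep [-0.75, -0.5]
s = -0.625 gives f = -0.408447, negative; keep [-0.625, -0.5]
s = -0.5625 gives f = 0.7673, positive; keep [-0.625, -0.5625]

[-0.625, -0.5625]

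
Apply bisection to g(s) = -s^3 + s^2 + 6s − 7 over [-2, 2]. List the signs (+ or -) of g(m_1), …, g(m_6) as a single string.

s = 0 gives g = -7, negative; keep [0, 2]
s = 1 gives g = -1, negative; keep [1, 2]
s = 1.5 gives g = 0.875, positive; keep [1, 1.5]
s = 1.25 gives g = 0.1094, positive; keep [1, 1.25]
s = 1.125 gives g = -0.4082, negative; keep [1.125, 1.25]
s = 1.1875 gives g = -0.1394, negative; keep [1.1875, 1.25]

--++--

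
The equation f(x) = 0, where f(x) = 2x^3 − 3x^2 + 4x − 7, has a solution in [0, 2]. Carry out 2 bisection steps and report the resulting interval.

[1.5, 2]

m = 1, f(m) = -4 (−); new bracket [1, 2]
m = 1.5, f(m) = -1 (−); new bracket [1.5, 2]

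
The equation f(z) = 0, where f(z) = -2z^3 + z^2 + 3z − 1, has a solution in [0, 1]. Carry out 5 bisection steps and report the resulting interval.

[0.3125, 0.34375]

m = 0.5, f(m) = 0.5 (+); new bracket [0, 0.5]
m = 0.25, f(m) = -0.21875 (−); new bracket [0.25, 0.5]
m = 0.375, f(m) = 0.160156 (+); new bracket [0.25, 0.375]
m = 0.3125, f(m) = -0.0259 (−); new bracket [0.3125, 0.375]
m = 0.34375, f(m) = 0.0682 (+); new bracket [0.3125, 0.34375]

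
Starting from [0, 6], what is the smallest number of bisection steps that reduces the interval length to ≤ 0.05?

7

Width after n steps is 6/2^n. Need 2^n ≥ 6/0.05 = 120.
2^6 = 64 < 120 ≤ 2^7 = 128, so n = 7.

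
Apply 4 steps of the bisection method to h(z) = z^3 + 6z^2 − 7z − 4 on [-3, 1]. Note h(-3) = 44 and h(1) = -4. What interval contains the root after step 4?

h(-1) = 8 > 0, so the root lies in [-1, 1]
h(0) = -4 < 0, so the root lies in [-1, 0]
h(-0.5) = 0.875 > 0, so the root lies in [-0.5, 0]
h(-0.25) = -1.8906 < 0, so the root lies in [-0.5, -0.25]

[-0.5, -0.25]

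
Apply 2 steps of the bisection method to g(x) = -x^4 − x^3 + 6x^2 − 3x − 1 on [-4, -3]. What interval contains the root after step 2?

g(-3.5) = -24.1875 < 0, so the root lies in [-3.5, -3]
g(-3.25) = -5.113281 < 0, so the root lies in [-3.25, -3]

[-3.25, -3]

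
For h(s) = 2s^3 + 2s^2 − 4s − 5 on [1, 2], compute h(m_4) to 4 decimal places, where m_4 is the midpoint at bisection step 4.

midpoint 1.5: h = 0.25 > 0 → [1, 1.5]
midpoint 1.25: h = -2.96875 < 0 → [1.25, 1.5]
midpoint 1.375: h = -1.519531 < 0 → [1.375, 1.5]
midpoint 1.4375: h = -0.6763 < 0 → [1.4375, 1.5]

-0.6763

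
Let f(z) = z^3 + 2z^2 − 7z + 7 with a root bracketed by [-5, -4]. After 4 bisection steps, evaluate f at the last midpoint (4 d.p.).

midpoint -4.5: f = -12.125 < 0 → [-4.5, -4]
midpoint -4.25: f = -3.890625 < 0 → [-4.25, -4]
midpoint -4.125: f = -0.283203 < 0 → [-4.125, -4]
midpoint -4.0625: f = 1.3982 > 0 → [-4.125, -4.0625]

1.3982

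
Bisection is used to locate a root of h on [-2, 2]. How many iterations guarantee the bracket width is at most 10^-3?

12

Width after n steps is 4/2^n. Need 2^n ≥ 4/10^-3 = 4000.
2^11 = 2048 < 4000 ≤ 2^12 = 4096, so n = 12.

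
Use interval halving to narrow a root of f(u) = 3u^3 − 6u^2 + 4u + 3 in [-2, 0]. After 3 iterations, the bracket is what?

[-0.5, -0.25]

f(-1) = -10 < 0, so the root lies in [-1, 0]
f(-0.5) = -0.875 < 0, so the root lies in [-0.5, 0]
f(-0.25) = 1.578125 > 0, so the root lies in [-0.5, -0.25]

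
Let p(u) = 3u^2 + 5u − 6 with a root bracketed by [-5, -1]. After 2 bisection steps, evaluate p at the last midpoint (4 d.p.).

-4.0000

m = -3, p(m) = 6 (+); new bracket [-3, -1]
m = -2, p(m) = -4 (−); new bracket [-3, -2]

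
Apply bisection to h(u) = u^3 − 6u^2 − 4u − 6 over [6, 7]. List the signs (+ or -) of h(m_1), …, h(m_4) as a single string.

-+--

midpoint 6.5: h = -10.875 < 0 → [6.5, 7]
midpoint 6.75: h = 1.171875 > 0 → [6.5, 6.75]
midpoint 6.625: h = -5.068359 < 0 → [6.625, 6.75]
midpoint 6.6875: h = -2.0032 < 0 → [6.6875, 6.75]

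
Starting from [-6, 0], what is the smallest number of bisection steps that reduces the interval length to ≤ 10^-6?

23

Width after n steps is 6/2^n. Need 2^n ≥ 6/10^-6 = 6000000.
2^22 = 4194304 < 6000000 ≤ 2^23 = 8388608, so n = 23.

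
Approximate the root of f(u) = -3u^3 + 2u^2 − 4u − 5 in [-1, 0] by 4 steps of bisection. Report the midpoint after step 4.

-0.6875

m = -0.5, f(m) = -2.125 (−); new bracket [-1, -0.5]
m = -0.75, f(m) = 0.390625 (+); new bracket [-0.75, -0.5]
m = -0.625, f(m) = -0.986328 (−); new bracket [-0.75, -0.625]
m = -0.6875, f(m) = -0.3298 (−); new bracket [-0.75, -0.6875]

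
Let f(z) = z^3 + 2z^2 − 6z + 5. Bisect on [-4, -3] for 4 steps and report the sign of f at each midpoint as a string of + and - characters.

+++-

z = -3.5 gives f = 7.625, positive; keep [-4, -3.5]
z = -3.75 gives f = 2.890625, positive; keep [-4, -3.75]
z = -3.875 gives f = 0.095703, positive; keep [-4, -3.875]
z = -3.9375 gives f = -1.4138, negative; keep [-3.9375, -3.875]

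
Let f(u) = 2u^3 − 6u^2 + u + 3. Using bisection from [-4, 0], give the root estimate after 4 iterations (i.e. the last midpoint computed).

u = -2 gives f = -39, negative; keep [-2, 0]
u = -1 gives f = -6, negative; keep [-1, 0]
u = -0.5 gives f = 0.75, positive; keep [-1, -0.5]
u = -0.75 gives f = -1.9688, negative; keep [-0.75, -0.5]

-0.75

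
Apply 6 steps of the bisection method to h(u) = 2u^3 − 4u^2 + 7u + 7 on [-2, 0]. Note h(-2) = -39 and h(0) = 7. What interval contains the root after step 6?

[-0.6875, -0.65625]

m = -1, h(m) = -6 (−); new bracket [-1, 0]
m = -0.5, h(m) = 2.25 (+); new bracket [-1, -0.5]
m = -0.75, h(m) = -1.34375 (−); new bracket [-0.75, -0.5]
m = -0.625, h(m) = 0.5742 (+); new bracket [-0.75, -0.625]
m = -0.6875, h(m) = -0.353 (−); new bracket [-0.6875, -0.625]
m = -0.65625, h(m) = 0.1183 (+); new bracket [-0.6875, -0.65625]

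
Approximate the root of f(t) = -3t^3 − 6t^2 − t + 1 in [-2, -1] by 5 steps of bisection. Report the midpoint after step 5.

midpoint -1.5: f = -0.875 < 0 → [-2, -1.5]
midpoint -1.75: f = 0.453125 > 0 → [-1.75, -1.5]
midpoint -1.625: f = -0.345703 < 0 → [-1.75, -1.625]
midpoint -1.6875: f = 0.0178 > 0 → [-1.6875, -1.625]
midpoint -1.65625: f = -0.1726 < 0 → [-1.6875, -1.65625]

-1.65625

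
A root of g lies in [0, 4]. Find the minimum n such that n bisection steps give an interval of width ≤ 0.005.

Width after n steps is 4/2^n. Need 2^n ≥ 4/0.005 = 800.
2^9 = 512 < 800 ≤ 2^10 = 1024, so n = 10.

10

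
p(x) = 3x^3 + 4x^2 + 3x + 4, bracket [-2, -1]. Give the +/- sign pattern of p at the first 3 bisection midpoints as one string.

-+-

p(-1.5) = -1.625 < 0, so the root lies in [-1.5, -1]
p(-1.25) = 0.640625 > 0, so the root lies in [-1.5, -1.25]
p(-1.375) = -0.361328 < 0, so the root lies in [-1.375, -1.25]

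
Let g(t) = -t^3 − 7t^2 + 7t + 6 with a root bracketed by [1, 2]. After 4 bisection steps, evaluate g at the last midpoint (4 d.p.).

0.8679

m = 1.5, g(m) = -2.625 (−); new bracket [1, 1.5]
m = 1.25, g(m) = 1.859375 (+); new bracket [1.25, 1.5]
m = 1.375, g(m) = -0.208984 (−); new bracket [1.25, 1.375]
m = 1.3125, g(m) = 0.8679 (+); new bracket [1.3125, 1.375]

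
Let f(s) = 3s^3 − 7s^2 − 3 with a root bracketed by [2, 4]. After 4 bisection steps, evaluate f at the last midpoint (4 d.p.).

-2.2949

m = 3, f(m) = 15 (+); new bracket [2, 3]
m = 2.5, f(m) = 0.125 (+); new bracket [2, 2.5]
m = 2.25, f(m) = -4.265625 (−); new bracket [2.25, 2.5]
m = 2.375, f(m) = -2.2949 (−); new bracket [2.375, 2.5]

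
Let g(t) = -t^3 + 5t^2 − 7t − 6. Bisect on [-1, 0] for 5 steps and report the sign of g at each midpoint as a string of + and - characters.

m = -0.5, g(m) = -1.125 (−); new bracket [-1, -0.5]
m = -0.75, g(m) = 2.484375 (+); new bracket [-0.75, -0.5]
m = -0.625, g(m) = 0.572266 (+); new bracket [-0.625, -0.5]
m = -0.5625, g(m) = -0.3025 (−); new bracket [-0.625, -0.5625]
m = -0.59375, g(m) = 0.1283 (+); new bracket [-0.59375, -0.5625]

-++-+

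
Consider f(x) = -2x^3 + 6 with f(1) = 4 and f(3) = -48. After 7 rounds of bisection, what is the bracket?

x = 2 gives f = -10, negative; keep [1, 2]
x = 1.5 gives f = -0.75, negative; keep [1, 1.5]
x = 1.25 gives f = 2.09375, positive; keep [1.25, 1.5]
x = 1.375 gives f = 0.8008, positive; keep [1.375, 1.5]
x = 1.4375 gives f = 0.0591, positive; keep [1.4375, 1.5]
x = 1.46875 gives f = -0.3369, negative; keep [1.4375, 1.46875]
x = 1.453125 gives f = -0.1368, negative; keep [1.4375, 1.453125]

[1.4375, 1.453125]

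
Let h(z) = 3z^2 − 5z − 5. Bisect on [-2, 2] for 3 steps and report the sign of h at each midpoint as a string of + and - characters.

z = 0 gives h = -5, negative; keep [-2, 0]
z = -1 gives h = 3, positive; keep [-1, 0]
z = -0.5 gives h = -1.75, negative; keep [-1, -0.5]

-+-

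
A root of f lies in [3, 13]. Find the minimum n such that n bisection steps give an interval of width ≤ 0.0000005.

Width after n steps is 10/2^n. Need 2^n ≥ 10/0.0000005 = 20000000.
2^24 = 16777216 < 20000000 ≤ 2^25 = 33554432, so n = 25.

25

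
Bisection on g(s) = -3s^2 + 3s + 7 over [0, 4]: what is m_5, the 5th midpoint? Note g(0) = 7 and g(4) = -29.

s = 2 gives g = 1, positive; keep [2, 4]
s = 3 gives g = -11, negative; keep [2, 3]
s = 2.5 gives g = -4.25, negative; keep [2, 2.5]
s = 2.25 gives g = -1.4375, negative; keep [2, 2.25]
s = 2.125 gives g = -0.1719, negative; keep [2, 2.125]

2.125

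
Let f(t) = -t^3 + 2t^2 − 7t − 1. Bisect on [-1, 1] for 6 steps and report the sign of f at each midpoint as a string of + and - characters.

-++-++

t = 0 gives f = -1, negative; keep [-1, 0]
t = -0.5 gives f = 3.125, positive; keep [-0.5, 0]
t = -0.25 gives f = 0.890625, positive; keep [-0.25, 0]
t = -0.125 gives f = -0.0918, negative; keep [-0.25, -0.125]
t = -0.1875 gives f = 0.3894, positive; keep [-0.1875, -0.125]
t = -0.15625 gives f = 0.1464, positive; keep [-0.15625, -0.125]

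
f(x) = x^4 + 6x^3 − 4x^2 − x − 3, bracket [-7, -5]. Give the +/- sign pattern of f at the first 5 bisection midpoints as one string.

--++-

midpoint -6: f = -141 < 0 → [-7, -6]
midpoint -6.5: f = -28.1875 < 0 → [-7, -6.5]
midpoint -6.75: f = 52.160156 > 0 → [-6.75, -6.5]
midpoint -6.625: f = 9.7971 > 0 → [-6.625, -6.5]
midpoint -6.5625: f = -9.7275 < 0 → [-6.625, -6.5625]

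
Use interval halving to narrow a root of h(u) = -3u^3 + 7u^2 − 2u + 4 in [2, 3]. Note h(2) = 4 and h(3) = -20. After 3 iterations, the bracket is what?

[2.25, 2.375]

m = 2.5, h(m) = -4.125 (−); new bracket [2, 2.5]
m = 2.25, h(m) = 0.765625 (+); new bracket [2.25, 2.5]
m = 2.375, h(m) = -1.455078 (−); new bracket [2.25, 2.375]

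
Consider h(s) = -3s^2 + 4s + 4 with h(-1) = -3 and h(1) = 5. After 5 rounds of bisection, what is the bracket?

h(0) = 4 > 0, so the root lies in [-1, 0]
h(-0.5) = 1.25 > 0, so the root lies in [-1, -0.5]
h(-0.75) = -0.6875 < 0, so the root lies in [-0.75, -0.5]
h(-0.625) = 0.3281 > 0, so the root lies in [-0.75, -0.625]
h(-0.6875) = -0.168 < 0, so the root lies in [-0.6875, -0.625]

[-0.6875, -0.625]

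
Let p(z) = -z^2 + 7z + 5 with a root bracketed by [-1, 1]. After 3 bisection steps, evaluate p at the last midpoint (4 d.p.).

-0.8125

midpoint 0: p = 5 > 0 → [-1, 0]
midpoint -0.5: p = 1.25 > 0 → [-1, -0.5]
midpoint -0.75: p = -0.8125 < 0 → [-0.75, -0.5]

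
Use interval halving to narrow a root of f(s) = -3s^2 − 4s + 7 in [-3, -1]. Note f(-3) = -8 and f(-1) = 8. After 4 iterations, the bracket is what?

midpoint -2: f = 3 > 0 → [-3, -2]
midpoint -2.5: f = -1.75 < 0 → [-2.5, -2]
midpoint -2.25: f = 0.8125 > 0 → [-2.5, -2.25]
midpoint -2.375: f = -0.4219 < 0 → [-2.375, -2.25]

[-2.375, -2.25]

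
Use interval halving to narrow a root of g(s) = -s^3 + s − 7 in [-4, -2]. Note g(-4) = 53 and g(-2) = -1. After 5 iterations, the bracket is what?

m = -3, g(m) = 17 (+); new bracket [-3, -2]
m = -2.5, g(m) = 6.125 (+); new bracket [-2.5, -2]
m = -2.25, g(m) = 2.140625 (+); new bracket [-2.25, -2]
m = -2.125, g(m) = 0.4707 (+); new bracket [-2.125, -2]
m = -2.0625, g(m) = -0.2888 (−); new bracket [-2.125, -2.0625]

[-2.125, -2.0625]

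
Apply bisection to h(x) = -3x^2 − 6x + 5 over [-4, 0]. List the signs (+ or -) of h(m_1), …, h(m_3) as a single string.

midpoint -2: h = 5 > 0 → [-4, -2]
midpoint -3: h = -4 < 0 → [-3, -2]
midpoint -2.5: h = 1.25 > 0 → [-3, -2.5]

+-+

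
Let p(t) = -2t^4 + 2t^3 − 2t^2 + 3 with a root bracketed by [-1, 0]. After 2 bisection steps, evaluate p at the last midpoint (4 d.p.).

midpoint -0.5: p = 2.125 > 0 → [-1, -0.5]
midpoint -0.75: p = 0.398438 > 0 → [-1, -0.75]

0.3984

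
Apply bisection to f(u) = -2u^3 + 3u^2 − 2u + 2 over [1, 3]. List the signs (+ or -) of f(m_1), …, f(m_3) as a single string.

f(2) = -6 < 0, so the root lies in [1, 2]
f(1.5) = -1 < 0, so the root lies in [1, 1.5]
f(1.25) = 0.28125 > 0, so the root lies in [1.25, 1.5]

--+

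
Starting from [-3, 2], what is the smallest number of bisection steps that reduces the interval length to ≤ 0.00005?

17

Width after n steps is 5/2^n. Need 2^n ≥ 5/0.00005 = 100000.
2^16 = 65536 < 100000 ≤ 2^17 = 131072, so n = 17.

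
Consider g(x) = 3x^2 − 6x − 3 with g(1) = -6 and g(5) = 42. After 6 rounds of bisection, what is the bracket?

[2.375, 2.4375]

g(3) = 6 > 0, so the root lies in [1, 3]
g(2) = -3 < 0, so the root lies in [2, 3]
g(2.5) = 0.75 > 0, so the root lies in [2, 2.5]
g(2.25) = -1.3125 < 0, so the root lies in [2.25, 2.5]
g(2.375) = -0.3281 < 0, so the root lies in [2.375, 2.5]
g(2.4375) = 0.1992 > 0, so the root lies in [2.375, 2.4375]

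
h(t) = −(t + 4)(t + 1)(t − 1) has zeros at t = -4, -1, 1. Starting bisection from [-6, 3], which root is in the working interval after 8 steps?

-4

midpoint -1.5: h = -3.125 < 0 → [-6, -1.5]
midpoint -3.75: h = -3.265625 < 0 → [-6, -3.75]
midpoint -4.875: h = 19.919922 > 0 → [-4.875, -3.75]
midpoint -4.3125: h = 5.4993 > 0 → [-4.3125, -3.75]
midpoint -4.03125: h = 0.4766 > 0 → [-4.03125, -3.75]
midpoint -3.890625: h = -1.5462 < 0 → [-4.03125, -3.890625]
midpoint -3.9609375: h = -0.5738 < 0 → [-4.03125, -3.9609375]
midpoint -3.99609375: h = -0.0585 < 0 → [-4.03125, -3.99609375]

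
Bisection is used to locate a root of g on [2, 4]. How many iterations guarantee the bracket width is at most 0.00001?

Width after n steps is 2/2^n. Need 2^n ≥ 2/0.00001 = 200000.
2^17 = 131072 < 200000 ≤ 2^18 = 262144, so n = 18.

18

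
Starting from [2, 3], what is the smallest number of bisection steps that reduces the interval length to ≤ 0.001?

10

Width after n steps is 1/2^n. Need 2^n ≥ 1/0.001 = 1000.
2^9 = 512 < 1000 ≤ 2^10 = 1024, so n = 10.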